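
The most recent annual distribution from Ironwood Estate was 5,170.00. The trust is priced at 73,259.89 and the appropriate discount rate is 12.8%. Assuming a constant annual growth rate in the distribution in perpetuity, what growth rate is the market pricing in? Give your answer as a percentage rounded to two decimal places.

P = D₀(1+g)/(r−g) ⇒ P(r−g) = D₀(1+g) ⇒ g(P+D₀) = P·r − D₀
g = (P·r − D₀)/(P + D₀) = (73,259.89×0.128 − 5,170.00) / (73,259.89 + 5,170.00) = 0.053644

5.36%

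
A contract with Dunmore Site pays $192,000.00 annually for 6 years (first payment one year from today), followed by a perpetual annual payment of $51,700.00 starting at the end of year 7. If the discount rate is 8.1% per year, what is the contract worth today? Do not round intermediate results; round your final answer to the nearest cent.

$1284898.71

PV of 6-year annuity: $192,000.00 × [1 − (1+0.081)^−6] / 0.081 = 884906.66145
Perpetuity value at year 6: $51,700.00 / 0.081 = 638271.60494
PV of perpetuity: 638271.60494 / (1+0.081)^6 = 399992.05079
Total PV = 884906.66145 + 399992.05079 = 1284898.71223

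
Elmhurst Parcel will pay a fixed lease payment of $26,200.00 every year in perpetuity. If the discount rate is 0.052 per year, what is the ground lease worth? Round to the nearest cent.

Level perpetuity: PV = C / r = $26,200.00 / 0.052 = $503,846.15

$503846.15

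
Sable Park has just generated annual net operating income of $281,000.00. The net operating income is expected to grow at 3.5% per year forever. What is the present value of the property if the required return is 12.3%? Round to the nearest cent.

D₁ = D₀ × (1 + g) = $281,000.00 × 1.035 = $290,835.0000
Growing perpetuity: P = D₁ / (r − g) = $290,835.0000 / (0.123 − 0.035) = $3,304,943.18

$3304943.18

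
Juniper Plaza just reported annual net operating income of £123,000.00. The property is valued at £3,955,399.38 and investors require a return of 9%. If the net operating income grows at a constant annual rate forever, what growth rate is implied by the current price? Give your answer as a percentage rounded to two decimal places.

P = D₀(1+g)/(r−g) ⇒ P(r−g) = D₀(1+g) ⇒ g(P+D₀) = P·r − D₀
g = (P·r − D₀)/(P + D₀) = (£3,955,399.38×0.09 − £123,000.00) / (£3,955,399.38 + £123,000.00) = 0.057127

5.71%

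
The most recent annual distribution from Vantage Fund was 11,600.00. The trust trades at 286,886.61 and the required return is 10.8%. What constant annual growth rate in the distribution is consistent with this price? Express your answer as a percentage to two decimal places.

6.49%

P = D₀(1+g)/(r−g) ⇒ P(r−g) = D₀(1+g) ⇒ g(P+D₀) = P·r − D₀
g = (P·r − D₀)/(P + D₀) = (286,886.61×0.108 − 11,600.00) / (286,886.61 + 11,600.00) = 0.064940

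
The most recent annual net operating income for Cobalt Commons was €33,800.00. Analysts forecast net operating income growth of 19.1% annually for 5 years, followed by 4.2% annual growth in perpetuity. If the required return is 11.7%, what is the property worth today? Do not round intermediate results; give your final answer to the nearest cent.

€852873.06

D_1 = 40255.80000
D_2 = 47944.65780
D_3 = 57102.08744
D_4 = 68008.58614
D_5 = 80998.22609
Terminal value at year 5: TV = D_5×(1+g_2)/(r−g_2) = 84400.15159/0.075 = 1125335.35453
P_0 = D_1/(1+r)^1 + D_2/(1+r)^2 + D_3/(1+r)^3 + D_4/(1+r)^4 + D_5/(1+r)^5 + TV/(1+r)^5
    = 36039.21218 + 38426.76965 + 40972.50014 + 43686.88242 + 46581.08949 + 647166.60337 = 852873.05725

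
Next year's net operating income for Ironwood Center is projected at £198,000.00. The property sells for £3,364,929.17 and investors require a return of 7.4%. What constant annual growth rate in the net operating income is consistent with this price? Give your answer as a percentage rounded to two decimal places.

P = D₁/(r−g) ⇒ g = r − D₁/P = 0.074 − £198,000.00/£3,364,929.17 = 0.015158

1.52%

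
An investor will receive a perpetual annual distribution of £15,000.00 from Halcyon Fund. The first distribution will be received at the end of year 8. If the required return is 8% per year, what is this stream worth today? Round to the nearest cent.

£109404.45

Value at end of year 7: C / r = £15,000.00 / 0.08 = £187,500.0000
Discount to today: PV = £187,500.0000 / (1 + 0.08)^7 = £187,500.0000 / 1.713824 = £109,404.45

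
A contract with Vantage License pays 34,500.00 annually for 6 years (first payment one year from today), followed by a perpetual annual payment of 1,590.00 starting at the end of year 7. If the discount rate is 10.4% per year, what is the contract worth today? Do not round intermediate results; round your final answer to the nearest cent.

PV of 6-year annuity: 34,500.00 × [1 − (1+0.104)^−6] / 0.104 = 148511.42879
Perpetuity value at year 6: 1,590.00 / 0.104 = 15288.46154
PV of perpetuity: 15288.46154 / (1+0.104)^6 = 8444.02178
Total PV = 148511.42879 + 8444.02178 = 156955.45057

156955.45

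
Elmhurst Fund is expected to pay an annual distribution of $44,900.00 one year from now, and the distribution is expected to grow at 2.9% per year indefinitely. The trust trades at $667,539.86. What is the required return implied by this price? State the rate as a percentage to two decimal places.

9.63%

P = D₁/(r − g) ⇒ r = D₁/P + g = $44,900.0000/$667,539.86 + 0.029 = 0.067262 + 0.029 = 0.096262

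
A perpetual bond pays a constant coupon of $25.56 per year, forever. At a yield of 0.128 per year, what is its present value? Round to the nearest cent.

Level perpetuity: PV = C / r = $25.56 / 0.128 = $199.69

$199.69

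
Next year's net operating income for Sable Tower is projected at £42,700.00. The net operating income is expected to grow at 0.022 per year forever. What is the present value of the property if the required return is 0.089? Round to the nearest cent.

£637313.43

Growing perpetuity: P = D₁ / (r − g) = £42,700.0000 / (0.089 − 0.022) = £637,313.43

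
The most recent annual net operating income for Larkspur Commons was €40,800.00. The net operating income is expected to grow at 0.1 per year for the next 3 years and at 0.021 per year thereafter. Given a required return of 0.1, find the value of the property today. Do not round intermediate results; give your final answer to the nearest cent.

D_1 = 44880.00000
D_2 = 49368.00000
D_3 = 54304.80000
Terminal value at year 3: TV = D_3×(1+g_2)/(r−g_2) = 55445.20080/0.079 = 701837.98481
P_0 = D_1/(1+r)^1 + D_2/(1+r)^2 + D_3/(1+r)^3 + TV/(1+r)^3
    = 40800.00000 + 40800.00000 + 40800.00000 + 527301.26582 = 649701.26582

€649701.27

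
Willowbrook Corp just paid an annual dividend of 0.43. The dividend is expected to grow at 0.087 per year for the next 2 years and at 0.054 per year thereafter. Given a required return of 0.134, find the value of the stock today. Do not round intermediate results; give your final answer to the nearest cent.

6.01

D_1 = 0.46741
D_2 = 0.50807
Terminal value at year 2: TV = D_2×(1+g_2)/(r−g_2) = 0.53551/0.08 = 6.69388
P_0 = D_1/(1+r)^1 + D_2/(1+r)^2 + TV/(1+r)^2
    = 0.41218 + 0.39509 + 5.20538 = 6.01265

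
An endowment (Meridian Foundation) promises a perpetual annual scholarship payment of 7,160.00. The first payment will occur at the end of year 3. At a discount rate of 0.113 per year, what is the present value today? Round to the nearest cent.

51149.84

Value at end of year 2: C / r = 7,160.00 / 0.113 = 63,362.8319
Discount to today: PV = 63,362.8319 / (1 + 0.113)^2 = 63,362.8319 / 1.238769 = 51,149.84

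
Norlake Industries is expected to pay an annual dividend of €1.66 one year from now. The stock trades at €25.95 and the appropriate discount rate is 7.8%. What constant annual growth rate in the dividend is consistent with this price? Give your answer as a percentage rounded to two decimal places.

1.40%

P = D₁/(r−g) ⇒ g = r − D₁/P = 0.078 − €1.66/€25.95 = 0.014031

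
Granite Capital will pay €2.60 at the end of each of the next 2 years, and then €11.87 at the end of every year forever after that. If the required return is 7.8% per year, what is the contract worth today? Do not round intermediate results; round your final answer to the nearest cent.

€135.60

PV of 2-year annuity: €2.60 × [1 − (1+0.078)^−2] / 0.078 = 4.64923
Perpetuity value at year 2: €11.87 / 0.078 = 152.17949
PV of perpetuity: 152.17949 / (1+0.078)^2 = 130.95395
Total PV = 4.64923 + 130.95395 = 135.60318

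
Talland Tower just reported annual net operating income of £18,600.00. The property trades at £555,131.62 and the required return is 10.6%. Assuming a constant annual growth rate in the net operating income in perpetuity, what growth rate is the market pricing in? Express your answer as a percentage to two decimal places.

7.01%

P = D₀(1+g)/(r−g) ⇒ P(r−g) = D₀(1+g) ⇒ g(P+D₀) = P·r − D₀
g = (P·r − D₀)/(P + D₀) = (£555,131.62×0.106 − £18,600.00) / (£555,131.62 + £18,600.00) = 0.070144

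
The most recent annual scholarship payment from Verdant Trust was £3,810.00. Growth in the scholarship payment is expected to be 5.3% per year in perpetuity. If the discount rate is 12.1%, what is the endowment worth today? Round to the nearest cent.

£58998.97

D₁ = D₀ × (1 + g) = £3,810.00 × 1.053 = £4,011.9300
Growing perpetuity: P = D₁ / (r − g) = £4,011.9300 / (0.121 − 0.053) = £58,998.97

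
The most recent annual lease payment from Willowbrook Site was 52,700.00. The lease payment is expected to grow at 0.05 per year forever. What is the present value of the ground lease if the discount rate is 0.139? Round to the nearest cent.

D₁ = D₀ × (1 + g) = 52,700.00 × 1.05 = 55,335.0000
Growing perpetuity: P = D₁ / (r − g) = 55,335.0000 / (0.139 − 0.05) = 621,741.57

621741.57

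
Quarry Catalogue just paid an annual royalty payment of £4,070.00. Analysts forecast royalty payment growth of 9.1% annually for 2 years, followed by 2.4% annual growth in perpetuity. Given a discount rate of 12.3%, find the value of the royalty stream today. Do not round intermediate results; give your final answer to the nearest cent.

D_1 = 4440.37000
D_2 = 4844.44367
Terminal value at year 2: TV = D_2×(1+g_2)/(r−g_2) = 4960.71032/0.099 = 50108.18503
P_0 = D_1/(1+r)^1 + D_2/(1+r)^2 + TV/(1+r)^2
    = 3954.02493 + 3841.35459 + 39732.79897 = 47528.17849

£47528.18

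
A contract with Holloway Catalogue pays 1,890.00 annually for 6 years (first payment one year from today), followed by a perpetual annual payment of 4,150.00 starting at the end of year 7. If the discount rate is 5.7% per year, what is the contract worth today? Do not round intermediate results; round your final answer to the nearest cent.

61588.34

PV of 6-year annuity: 1,890.00 × [1 − (1+0.057)^−6] / 0.057 = 9381.99150
Perpetuity value at year 6: 4,150.00 / 0.057 = 72807.01754
PV of perpetuity: 72807.01754 / (1+0.057)^6 = 52206.34838
Total PV = 9381.99150 + 52206.34838 = 61588.33988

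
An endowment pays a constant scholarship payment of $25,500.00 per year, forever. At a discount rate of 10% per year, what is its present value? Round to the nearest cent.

Level perpetuity: PV = C / r = $25,500.00 / 0.1 = $255,000.00

$255000.00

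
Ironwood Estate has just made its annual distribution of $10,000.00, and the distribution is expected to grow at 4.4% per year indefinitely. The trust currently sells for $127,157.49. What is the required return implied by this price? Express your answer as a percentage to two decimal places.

12.61%

D₁ = $10,000.00 × 1.044 = $10,440.0000
P = D₁/(r − g) ⇒ r = D₁/P + g = $10,440.0000/$127,157.49 + 0.044 = 0.082103 + 0.044 = 0.126103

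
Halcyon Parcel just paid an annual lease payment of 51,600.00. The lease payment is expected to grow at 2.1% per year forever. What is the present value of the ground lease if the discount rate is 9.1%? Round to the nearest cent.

752622.86

D₁ = D₀ × (1 + g) = 51,600.00 × 1.021 = 52,683.6000
Growing perpetuity: P = D₁ / (r − g) = 52,683.6000 / (0.091 − 0.021) = 752,622.86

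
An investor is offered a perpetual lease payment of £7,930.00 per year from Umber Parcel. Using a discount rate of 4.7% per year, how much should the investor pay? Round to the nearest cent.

Level perpetuity: PV = C / r = £7,930.00 / 0.047 = £168,723.40

£168723.40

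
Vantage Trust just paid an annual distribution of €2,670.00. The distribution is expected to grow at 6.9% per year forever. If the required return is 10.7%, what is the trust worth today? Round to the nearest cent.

€75111.32

D₁ = D₀ × (1 + g) = €2,670.00 × 1.069 = €2,854.2300
Growing perpetuity: P = D₁ / (r − g) = €2,854.2300 / (0.107 − 0.069) = €75,111.32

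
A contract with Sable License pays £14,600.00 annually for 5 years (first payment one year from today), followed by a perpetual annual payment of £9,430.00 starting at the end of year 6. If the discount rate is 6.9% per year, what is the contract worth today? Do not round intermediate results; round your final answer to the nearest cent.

PV of 5-year annuity: £14,600.00 × [1 − (1+0.069)^−5] / 0.069 = 60023.50894
Perpetuity value at year 5: £9,430.00 / 0.069 = 136666.66667
PV of perpetuity: 136666.66667 / (1+0.069)^5 = 97898.05781
Total PV = 60023.50894 + 97898.05781 = 157921.56675

£157921.57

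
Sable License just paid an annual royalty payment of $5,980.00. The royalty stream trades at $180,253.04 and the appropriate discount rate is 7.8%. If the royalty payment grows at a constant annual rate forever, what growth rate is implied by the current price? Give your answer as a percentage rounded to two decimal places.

P = D₀(1+g)/(r−g) ⇒ P(r−g) = D₀(1+g) ⇒ g(P+D₀) = P·r − D₀
g = (P·r − D₀)/(P + D₀) = ($180,253.04×0.078 − $5,980.00) / ($180,253.04 + $5,980.00) = 0.043385

4.34%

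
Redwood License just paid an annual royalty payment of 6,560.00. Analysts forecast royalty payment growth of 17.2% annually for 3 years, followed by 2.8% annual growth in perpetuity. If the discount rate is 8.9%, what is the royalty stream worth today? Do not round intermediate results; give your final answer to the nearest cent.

160640.65

D_1 = 7688.32000
D_2 = 9010.71104
D_3 = 10560.55334
Terminal value at year 3: TV = D_3×(1+g_2)/(r−g_2) = 10856.24883/0.061 = 177971.29233
P_0 = D_1/(1+r)^1 + D_2/(1+r)^2 + D_3/(1+r)^3 + TV/(1+r)^3
    = 7059.98163 + 7598.07023 + 8177.17016 + 137805.42499 = 160640.64701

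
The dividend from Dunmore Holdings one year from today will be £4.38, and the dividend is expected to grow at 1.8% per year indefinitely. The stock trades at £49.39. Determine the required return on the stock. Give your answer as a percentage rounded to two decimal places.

P = D₁/(r − g) ⇒ r = D₁/P + g = £4.3800/£49.39 + 0.018 = 0.088682 + 0.018 = 0.106682

10.67%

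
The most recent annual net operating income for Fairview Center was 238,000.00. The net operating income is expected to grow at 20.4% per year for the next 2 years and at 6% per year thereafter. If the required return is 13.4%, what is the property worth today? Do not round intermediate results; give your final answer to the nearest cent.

D_1 = 286552.00000
D_2 = 345008.60800
Terminal value at year 2: TV = D_2×(1+g_2)/(r−g_2) = 365709.12448/0.074 = 4942015.19568
P_0 = D_1/(1+r)^1 + D_2/(1+r)^2 + TV/(1+r)^2
    = 252691.35802 + 268289.59000 + 3843067.10002 = 4364048.04805

4364048.05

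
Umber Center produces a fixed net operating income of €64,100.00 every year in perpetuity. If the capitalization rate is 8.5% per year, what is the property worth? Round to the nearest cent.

€754117.65

Level perpetuity: PV = C / r = €64,100.00 / 0.085 = €754,117.65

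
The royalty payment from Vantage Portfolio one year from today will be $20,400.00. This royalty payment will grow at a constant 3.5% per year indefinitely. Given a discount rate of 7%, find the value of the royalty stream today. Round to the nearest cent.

$582857.14

Growing perpetuity: P = D₁ / (r − g) = $20,400.0000 / (0.07 − 0.035) = $582,857.14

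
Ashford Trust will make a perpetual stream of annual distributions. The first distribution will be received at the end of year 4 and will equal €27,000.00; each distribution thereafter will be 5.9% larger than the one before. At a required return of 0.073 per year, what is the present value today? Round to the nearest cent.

€1561120.99

Value at end of year 3: C₁ / (r − g) = €27,000.00 / (0.073 − 0.059) = €1,928,571.4286
Discount to today: PV = €1,928,571.4286 / (1 + 0.073)^3 = €1,928,571.4286 / 1.235376 = €1,561,120.99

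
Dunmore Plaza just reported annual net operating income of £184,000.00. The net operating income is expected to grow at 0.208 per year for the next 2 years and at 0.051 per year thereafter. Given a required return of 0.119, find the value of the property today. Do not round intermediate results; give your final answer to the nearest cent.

£3727317.88

D_1 = 222272.00000
D_2 = 268504.57600
Terminal value at year 2: TV = D_2×(1+g_2)/(r−g_2) = 282198.30938/0.068 = 4149975.13788
P_0 = D_1/(1+r)^1 + D_2/(1+r)^2 + TV/(1+r)^2
    = 198634.49508 + 214432.94912 + 3314250.43416 = 3727317.87836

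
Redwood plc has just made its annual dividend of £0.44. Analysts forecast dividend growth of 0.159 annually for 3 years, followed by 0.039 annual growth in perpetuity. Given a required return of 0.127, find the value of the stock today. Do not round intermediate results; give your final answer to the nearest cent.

D_1 = 0.50996
D_2 = 0.59104
D_3 = 0.68502
Terminal value at year 3: TV = D_3×(1+g_2)/(r−g_2) = 0.71174/0.088 = 8.08790
P_0 = D_1/(1+r)^1 + D_2/(1+r)^2 + D_3/(1+r)^3 + TV/(1+r)^3
    = 0.45249 + 0.46534 + 0.47855 + 5.65020 = 7.04659

£7.05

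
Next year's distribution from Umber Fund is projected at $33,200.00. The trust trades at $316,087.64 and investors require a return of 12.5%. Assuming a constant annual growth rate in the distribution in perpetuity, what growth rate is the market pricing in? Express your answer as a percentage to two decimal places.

P = D₁/(r−g) ⇒ g = r − D₁/P = 0.125 − $33,200.00/$316,087.64 = 0.019966

2.00%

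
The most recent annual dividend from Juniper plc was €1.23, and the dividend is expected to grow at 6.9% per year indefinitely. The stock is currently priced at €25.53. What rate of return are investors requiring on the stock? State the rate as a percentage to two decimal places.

D₁ = €1.23 × 1.069 = €1.3149
P = D₁/(r − g) ⇒ r = D₁/P + g = €1.3149/€25.53 + 0.069 = 0.051503 + 0.069 = 0.120503

12.05%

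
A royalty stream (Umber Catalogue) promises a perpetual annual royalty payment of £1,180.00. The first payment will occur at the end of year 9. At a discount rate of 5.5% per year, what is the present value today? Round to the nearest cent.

Value at end of year 8: C / r = £1,180.00 / 0.055 = £21,454.5455
Discount to today: PV = £21,454.5455 / (1 + 0.055)^8 = £21,454.5455 / 1.534687 = £13,979.76

£13979.76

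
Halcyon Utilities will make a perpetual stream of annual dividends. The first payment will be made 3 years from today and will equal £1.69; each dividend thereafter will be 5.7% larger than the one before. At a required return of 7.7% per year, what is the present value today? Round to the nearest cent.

Value at end of year 2: C₁ / (r − g) = £1.69 / (0.077 − 0.057) = £84.5000
Discount to today: PV = £84.5000 / (1 + 0.077)^2 = £84.5000 / 1.159929 = £72.85

£72.85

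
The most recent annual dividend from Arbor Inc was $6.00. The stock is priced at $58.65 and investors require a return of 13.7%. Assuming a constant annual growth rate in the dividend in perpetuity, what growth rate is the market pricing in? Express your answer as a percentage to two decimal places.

3.15%

P = D₀(1+g)/(r−g) ⇒ P(r−g) = D₀(1+g) ⇒ g(P+D₀) = P·r − D₀
g = (P·r − D₀)/(P + D₀) = ($58.65×0.137 − $6.00) / ($58.65 + $6.00) = 0.031478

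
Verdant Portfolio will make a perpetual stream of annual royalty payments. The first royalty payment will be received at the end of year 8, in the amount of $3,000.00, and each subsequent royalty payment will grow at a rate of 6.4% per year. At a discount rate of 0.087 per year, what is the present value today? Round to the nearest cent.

$72742.23

Value at end of year 7: C₁ / (r − g) = $3,000.00 / (0.087 − 0.064) = $130,434.7826
Discount to today: PV = $130,434.7826 / (1 + 0.087)^7 = $130,434.7826 / 1.793109 = $72,742.23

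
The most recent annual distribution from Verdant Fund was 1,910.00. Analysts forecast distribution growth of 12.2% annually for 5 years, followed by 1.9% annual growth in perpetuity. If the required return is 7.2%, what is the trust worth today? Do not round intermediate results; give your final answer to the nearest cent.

57095.83

D_1 = 2143.02000
D_2 = 2404.46844
D_3 = 2697.81359
D_4 = 3026.94685
D_5 = 3396.23436
Terminal value at year 5: TV = D_5×(1+g_2)/(r−g_2) = 3460.76282/0.053 = 65297.41162
P_0 = D_1/(1+r)^1 + D_2/(1+r)^2 + D_3/(1+r)^3 + D_4/(1+r)^4 + D_5/(1+r)^5 + TV/(1+r)^5
    = 1999.08582 + 2092.32676 + 2189.91663 + 2292.05827 + 2398.96397 + 46123.47705 = 57095.82850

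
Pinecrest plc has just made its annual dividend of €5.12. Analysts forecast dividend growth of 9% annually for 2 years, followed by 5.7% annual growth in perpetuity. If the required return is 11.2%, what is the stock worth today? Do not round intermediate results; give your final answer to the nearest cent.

D_1 = 5.58080
D_2 = 6.08307
Terminal value at year 2: TV = D_2×(1+g_2)/(r−g_2) = 6.42981/0.055 = 116.90558
P_0 = D_1/(1+r)^1 + D_2/(1+r)^2 + TV/(1+r)^2
    = 5.01871 + 4.91941 + 94.54219 = 104.48031

€104.48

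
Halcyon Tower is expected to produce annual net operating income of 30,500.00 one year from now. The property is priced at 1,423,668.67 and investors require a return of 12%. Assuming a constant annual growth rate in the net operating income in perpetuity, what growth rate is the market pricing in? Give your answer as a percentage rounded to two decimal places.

9.86%

P = D₁/(r−g) ⇒ g = r − D₁/P = 0.12 − 30,500.00/1,423,668.67 = 0.098576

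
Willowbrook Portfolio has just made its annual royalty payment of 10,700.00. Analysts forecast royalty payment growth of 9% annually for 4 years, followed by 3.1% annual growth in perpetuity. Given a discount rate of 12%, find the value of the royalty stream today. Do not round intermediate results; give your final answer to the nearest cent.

D_1 = 11663.00000
D_2 = 12712.67000
D_3 = 13856.81030
D_4 = 15103.92323
Terminal value at year 4: TV = D_4×(1+g_2)/(r−g_2) = 15572.14485/0.089 = 174967.91963
P_0 = D_1/(1+r)^1 + D_2/(1+r)^2 + D_3/(1+r)^3 + D_4/(1+r)^4 + TV/(1+r)^4
    = 10413.39286 + 10134.46269 + 9863.00387 + 9598.81627 + 111195.27607 = 151204.95175

151204.95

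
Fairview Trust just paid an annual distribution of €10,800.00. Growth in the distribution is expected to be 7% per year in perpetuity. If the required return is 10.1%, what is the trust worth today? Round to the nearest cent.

D₁ = D₀ × (1 + g) = €10,800.00 × 1.07 = €11,556.0000
Growing perpetuity: P = D₁ / (r − g) = €11,556.0000 / (0.101 − 0.07) = €372,774.19

€372774.19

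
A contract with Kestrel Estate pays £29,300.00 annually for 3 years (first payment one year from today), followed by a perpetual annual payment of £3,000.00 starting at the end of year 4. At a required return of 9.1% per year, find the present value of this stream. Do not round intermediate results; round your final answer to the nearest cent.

£99421.61

PV of 3-year annuity: £29,300.00 × [1 − (1+0.091)^−3] / 0.091 = 74034.95084
Perpetuity value at year 3: £3,000.00 / 0.091 = 32967.03297
PV of perpetuity: 32967.03297 / (1+0.091)^3 = 25386.66257
Total PV = 74034.95084 + 25386.66257 = 99421.61342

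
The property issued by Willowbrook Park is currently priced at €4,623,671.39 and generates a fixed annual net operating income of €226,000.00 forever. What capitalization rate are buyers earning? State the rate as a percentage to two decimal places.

4.89%

P = C/r ⇒ r = C/P = €226,000.00/€4,623,671.39 = 0.048879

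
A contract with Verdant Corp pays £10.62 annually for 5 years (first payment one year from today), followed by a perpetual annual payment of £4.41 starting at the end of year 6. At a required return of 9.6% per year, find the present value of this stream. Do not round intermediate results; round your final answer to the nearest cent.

PV of 5-year annuity: £10.62 × [1 − (1+0.096)^−5] / 0.096 = 40.67294
Perpetuity value at year 5: £4.41 / 0.096 = 45.93750
PV of perpetuity: 45.93750 / (1+0.096)^5 = 29.04789
Total PV = 40.67294 + 29.04789 = 69.72083

£69.72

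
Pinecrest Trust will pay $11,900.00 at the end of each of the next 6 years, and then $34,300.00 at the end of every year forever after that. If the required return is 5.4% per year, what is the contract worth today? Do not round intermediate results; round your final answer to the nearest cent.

PV of 6-year annuity: $11,900.00 × [1 − (1+0.054)^−6] / 0.054 = 59635.71022
Perpetuity value at year 6: $34,300.00 / 0.054 = 635185.18519
PV of perpetuity: 635185.18519 / (1+0.054)^6 = 463294.02043
Total PV = 59635.71022 + 463294.02043 = 522929.73065

$522929.73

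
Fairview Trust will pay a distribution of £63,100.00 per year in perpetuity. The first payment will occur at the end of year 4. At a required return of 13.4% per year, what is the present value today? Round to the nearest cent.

£322912.90

Value at end of year 3: C / r = £63,100.00 / 0.134 = £470,895.5224
Discount to today: PV = £470,895.5224 / (1 + 0.134)^3 = £470,895.5224 / 1.458274 = £322,912.90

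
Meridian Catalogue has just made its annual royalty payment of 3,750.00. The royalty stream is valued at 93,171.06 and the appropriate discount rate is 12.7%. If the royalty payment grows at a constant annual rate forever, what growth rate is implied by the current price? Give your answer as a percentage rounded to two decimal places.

P = D₀(1+g)/(r−g) ⇒ P(r−g) = D₀(1+g) ⇒ g(P+D₀) = P·r − D₀
g = (P·r − D₀)/(P + D₀) = (93,171.06×0.127 − 3,750.00) / (93,171.06 + 3,750.00) = 0.083395

8.34%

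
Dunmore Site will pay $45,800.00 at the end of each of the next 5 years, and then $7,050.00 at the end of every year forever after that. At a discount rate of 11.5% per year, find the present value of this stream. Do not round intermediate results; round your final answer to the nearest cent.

$202737.11

PV of 5-year annuity: $45,800.00 × [1 − (1+0.115)^−5] / 0.115 = 167164.40539
Perpetuity value at year 5: $7,050.00 / 0.115 = 61304.34783
PV of perpetuity: 61304.34783 / (1+0.115)^5 = 35572.70900
Total PV = 167164.40539 + 35572.70900 = 202737.11440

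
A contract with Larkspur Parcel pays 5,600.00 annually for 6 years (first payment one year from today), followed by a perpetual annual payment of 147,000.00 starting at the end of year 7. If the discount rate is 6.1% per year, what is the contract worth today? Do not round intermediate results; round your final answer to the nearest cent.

PV of 6-year annuity: 5,600.00 × [1 − (1+0.061)^−6] / 0.061 = 27450.70974
Perpetuity value at year 6: 147,000.00 / 0.061 = 2409836.06557
PV of perpetuity: 2409836.06557 / (1+0.061)^6 = 1689254.93492
Total PV = 27450.70974 + 1689254.93492 = 1716705.64466

1716705.64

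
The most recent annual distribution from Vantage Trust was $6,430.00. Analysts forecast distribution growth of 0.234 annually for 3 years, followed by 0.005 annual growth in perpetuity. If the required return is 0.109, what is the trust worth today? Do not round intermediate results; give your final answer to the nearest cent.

$109578.57

D_1 = 7934.62000
D_2 = 9791.32108
D_3 = 12082.49021
Terminal value at year 3: TV = D_3×(1+g_2)/(r−g_2) = 12142.90266/0.104 = 116758.67946
P_0 = D_1/(1+r)^1 + D_2/(1+r)^2 + D_3/(1+r)^3 + TV/(1+r)^3
    = 7154.75203 + 7961.19387 + 8858.53313 + 85604.09416 = 109578.57318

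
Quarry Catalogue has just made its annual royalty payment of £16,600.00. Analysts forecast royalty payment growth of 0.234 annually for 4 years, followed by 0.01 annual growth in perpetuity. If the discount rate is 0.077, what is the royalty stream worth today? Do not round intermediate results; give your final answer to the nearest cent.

£525664.10

D_1 = 20484.40000
D_2 = 25277.74960
D_3 = 31192.74301
D_4 = 38491.84487
Terminal value at year 4: TV = D_4×(1+g_2)/(r−g_2) = 38876.76332/0.067 = 580250.19879
P_0 = D_1/(1+r)^1 + D_2/(1+r)^2 + D_3/(1+r)^3 + D_4/(1+r)^4 + TV/(1+r)^4
    = 19019.87001 + 21792.49730 + 24969.30517 + 28609.21317 + 431273.21339 = 525664.09903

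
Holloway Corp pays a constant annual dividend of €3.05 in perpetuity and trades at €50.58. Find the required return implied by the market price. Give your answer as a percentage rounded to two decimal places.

P = C/r ⇒ r = C/P = €3.05/€50.58 = 0.060301

6.03%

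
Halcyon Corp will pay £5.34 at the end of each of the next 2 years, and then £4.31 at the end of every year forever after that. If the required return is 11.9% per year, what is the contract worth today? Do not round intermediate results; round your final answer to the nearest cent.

PV of 2-year annuity: £5.34 × [1 − (1+0.119)^−2] / 0.119 = 9.03675
Perpetuity value at year 2: £4.31 / 0.119 = 36.21849
PV of perpetuity: 36.21849 / (1+0.119)^2 = 28.92478
Total PV = 9.03675 + 28.92478 = 37.96153

£37.96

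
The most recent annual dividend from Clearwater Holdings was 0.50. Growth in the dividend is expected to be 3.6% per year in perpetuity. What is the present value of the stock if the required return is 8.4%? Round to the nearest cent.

D₁ = D₀ × (1 + g) = 0.50 × 1.036 = 0.5180
Growing perpetuity: P = D₁ / (r − g) = 0.5180 / (0.084 − 0.036) = 10.79

10.79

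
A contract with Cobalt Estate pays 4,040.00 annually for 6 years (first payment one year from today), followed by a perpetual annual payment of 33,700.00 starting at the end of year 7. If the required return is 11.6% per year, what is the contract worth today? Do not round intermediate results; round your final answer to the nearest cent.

PV of 6-year annuity: 4,040.00 × [1 − (1+0.116)^−6] / 0.116 = 16799.97396
Perpetuity value at year 6: 33,700.00 / 0.116 = 290517.24138
PV of perpetuity: 290517.24138 / (1+0.116)^6 = 150378.84471
Total PV = 16799.97396 + 150378.84471 = 167178.81868

167178.82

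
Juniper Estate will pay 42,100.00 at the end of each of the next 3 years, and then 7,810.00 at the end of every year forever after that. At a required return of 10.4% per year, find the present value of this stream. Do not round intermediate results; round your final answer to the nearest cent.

PV of 3-year annuity: 42,100.00 × [1 − (1+0.104)^−3] / 0.104 = 103963.56626
Perpetuity value at year 3: 7,810.00 / 0.104 = 75096.15385
PV of perpetuity: 75096.15385 / (1+0.104)^3 = 55809.80106
Total PV = 103963.56626 + 55809.80106 = 159773.36731

159773.37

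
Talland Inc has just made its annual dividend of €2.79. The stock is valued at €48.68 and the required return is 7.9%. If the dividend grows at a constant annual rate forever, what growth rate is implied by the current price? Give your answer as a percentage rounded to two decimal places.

2.05%

P = D₀(1+g)/(r−g) ⇒ P(r−g) = D₀(1+g) ⇒ g(P+D₀) = P·r − D₀
g = (P·r − D₀)/(P + D₀) = (€48.68×0.079 − €2.79) / (€48.68 + €2.79) = 0.020511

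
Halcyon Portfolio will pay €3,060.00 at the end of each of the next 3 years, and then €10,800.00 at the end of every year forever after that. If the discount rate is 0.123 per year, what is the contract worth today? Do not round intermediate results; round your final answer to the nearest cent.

€69310.12

PV of 3-year annuity: €3,060.00 × [1 − (1+0.123)^−3] / 0.123 = 7311.88020
Perpetuity value at year 3: €10,800.00 / 0.123 = 87804.87805
PV of perpetuity: 87804.87805 / (1+0.123)^3 = 61998.24204
Total PV = 7311.88020 + 61998.24204 = 69310.12224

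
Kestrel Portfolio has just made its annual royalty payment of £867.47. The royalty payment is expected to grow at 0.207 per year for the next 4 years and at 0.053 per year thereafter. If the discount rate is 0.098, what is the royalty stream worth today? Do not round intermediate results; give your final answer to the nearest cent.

D_1 = 1047.03629
D_2 = 1263.77280
D_3 = 1525.37377
D_4 = 1841.12614
Terminal value at year 4: TV = D_4×(1+g_2)/(r−g_2) = 1938.70583/0.045 = 43082.35174
P_0 = D_1/(1+r)^1 + D_2/(1+r)^2 + D_3/(1+r)^3 + D_4/(1+r)^4 + TV/(1+r)^4
    = 953.58496 + 1048.24868 + 1152.30980 + 1266.70121 + 29640.80824 = 34061.65289

£34061.65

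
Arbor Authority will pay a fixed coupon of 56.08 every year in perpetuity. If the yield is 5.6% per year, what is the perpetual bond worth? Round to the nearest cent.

1001.43

Level perpetuity: PV = C / r = 56.08 / 0.056 = 1,001.43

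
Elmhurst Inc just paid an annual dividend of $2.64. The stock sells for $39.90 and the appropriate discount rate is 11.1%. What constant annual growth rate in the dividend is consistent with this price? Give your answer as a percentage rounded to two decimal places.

P = D₀(1+g)/(r−g) ⇒ P(r−g) = D₀(1+g) ⇒ g(P+D₀) = P·r − D₀
g = (P·r − D₀)/(P + D₀) = ($39.90×0.111 − $2.64) / ($39.90 + $2.64) = 0.042052

4.21%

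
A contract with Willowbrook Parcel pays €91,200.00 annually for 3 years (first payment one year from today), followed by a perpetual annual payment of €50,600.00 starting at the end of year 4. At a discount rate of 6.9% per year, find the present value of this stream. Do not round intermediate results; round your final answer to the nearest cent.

PV of 3-year annuity: €91,200.00 × [1 − (1+0.069)^−3] / 0.069 = 239775.57598
Perpetuity value at year 3: €50,600.00 / 0.069 = 733333.33333
PV of perpetuity: 733333.33333 / (1+0.069)^3 = 600299.95455
Total PV = 239775.57598 + 600299.95455 = 840075.53054

€840075.53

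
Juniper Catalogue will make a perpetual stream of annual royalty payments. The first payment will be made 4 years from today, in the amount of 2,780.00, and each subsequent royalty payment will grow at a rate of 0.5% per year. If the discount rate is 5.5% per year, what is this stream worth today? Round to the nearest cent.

Value at end of year 3: C₁ / (r − g) = 2,780.00 / (0.055 − 0.005) = 55,600.0000
Discount to today: PV = 55,600.0000 / (1 + 0.055)^3 = 55,600.0000 / 1.174241 = 47,349.72

47349.72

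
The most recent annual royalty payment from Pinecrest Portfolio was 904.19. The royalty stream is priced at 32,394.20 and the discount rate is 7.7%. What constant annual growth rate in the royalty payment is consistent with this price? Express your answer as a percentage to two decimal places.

P = D₀(1+g)/(r−g) ⇒ P(r−g) = D₀(1+g) ⇒ g(P+D₀) = P·r − D₀
g = (P·r − D₀)/(P + D₀) = (32,394.20×0.077 − 904.19) / (32,394.20 + 904.19) = 0.047755

4.78%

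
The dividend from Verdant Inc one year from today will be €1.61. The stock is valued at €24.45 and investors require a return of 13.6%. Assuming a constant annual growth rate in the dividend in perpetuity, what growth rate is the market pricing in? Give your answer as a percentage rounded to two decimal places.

P = D₁/(r−g) ⇒ g = r − D₁/P = 0.136 − €1.61/€24.45 = 0.070151

7.02%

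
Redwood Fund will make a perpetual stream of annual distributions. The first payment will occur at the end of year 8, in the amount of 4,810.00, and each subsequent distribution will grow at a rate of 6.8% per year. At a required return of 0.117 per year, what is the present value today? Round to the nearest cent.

Value at end of year 7: C₁ / (r − g) = 4,810.00 / (0.117 − 0.068) = 98,163.2653
Discount to today: PV = 98,163.2653 / (1 + 0.117)^7 = 98,163.2653 / 2.169563 = 45,245.65

45245.65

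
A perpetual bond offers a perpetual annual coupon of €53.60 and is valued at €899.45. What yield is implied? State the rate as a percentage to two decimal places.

5.96%

P = C/r ⇒ r = C/P = €53.60/€899.45 = 0.059592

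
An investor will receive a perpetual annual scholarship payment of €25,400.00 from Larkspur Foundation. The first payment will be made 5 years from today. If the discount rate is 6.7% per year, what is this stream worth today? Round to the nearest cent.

Value at end of year 4: C / r = €25,400.00 / 0.067 = €379,104.4776
Discount to today: PV = €379,104.4776 / (1 + 0.067)^4 = €379,104.4776 / 1.296157 = €292,483.41

€292483.41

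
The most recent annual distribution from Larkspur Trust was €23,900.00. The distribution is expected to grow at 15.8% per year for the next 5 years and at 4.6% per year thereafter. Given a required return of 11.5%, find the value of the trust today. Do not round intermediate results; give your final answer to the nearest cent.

€571830.33

D_1 = 27676.20000
D_2 = 32049.03960
D_3 = 37112.78786
D_4 = 42976.60834
D_5 = 49766.91246
Terminal value at year 5: TV = D_5×(1+g_2)/(r−g_2) = 52056.19043/0.069 = 754437.54244
P_0 = D_1/(1+r)^1 + D_2/(1+r)^2 + D_3/(1+r)^3 + D_4/(1+r)^4 + D_5/(1+r)^5 + TV/(1+r)^5
    = 24821.70404 + 25778.95361 + 26773.11953 + 27805.62549 + 28877.95006 + 437772.98204 = 571830.33476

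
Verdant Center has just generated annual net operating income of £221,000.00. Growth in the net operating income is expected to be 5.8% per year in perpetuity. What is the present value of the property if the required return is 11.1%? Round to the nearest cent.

£4411660.38

D₁ = D₀ × (1 + g) = £221,000.00 × 1.058 = £233,818.0000
Growing perpetuity: P = D₁ / (r − g) = £233,818.0000 / (0.111 − 0.058) = £4,411,660.38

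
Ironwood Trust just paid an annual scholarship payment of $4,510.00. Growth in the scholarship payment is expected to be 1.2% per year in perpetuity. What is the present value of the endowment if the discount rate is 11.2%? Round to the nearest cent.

D₁ = D₀ × (1 + g) = $4,510.00 × 1.012 = $4,564.1200
Growing perpetuity: P = D₁ / (r − g) = $4,564.1200 / (0.112 − 0.012) = $45,641.20

$45641.20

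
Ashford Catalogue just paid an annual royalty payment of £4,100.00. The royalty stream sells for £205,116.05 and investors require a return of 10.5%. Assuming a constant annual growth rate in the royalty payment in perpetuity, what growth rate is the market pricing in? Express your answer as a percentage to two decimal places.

P = D₀(1+g)/(r−g) ⇒ P(r−g) = D₀(1+g) ⇒ g(P+D₀) = P·r − D₀
g = (P·r − D₀)/(P + D₀) = (£205,116.05×0.105 − £4,100.00) / (£205,116.05 + £4,100.00) = 0.083345

8.33%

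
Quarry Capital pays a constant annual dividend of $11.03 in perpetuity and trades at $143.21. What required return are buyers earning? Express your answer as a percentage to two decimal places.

7.70%

P = C/r ⇒ r = C/P = $11.03/$143.21 = 0.077020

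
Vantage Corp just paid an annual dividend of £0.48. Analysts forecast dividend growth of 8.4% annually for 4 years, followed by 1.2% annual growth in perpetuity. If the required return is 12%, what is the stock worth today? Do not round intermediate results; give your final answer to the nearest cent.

D_1 = 0.52032
D_2 = 0.56403
D_3 = 0.61141
D_4 = 0.66276
Terminal value at year 4: TV = D_4×(1+g_2)/(r−g_2) = 0.67072/0.108 = 6.21034
P_0 = D_1/(1+r)^1 + D_2/(1+r)^2 + D_3/(1+r)^3 + D_4/(1+r)^4 + TV/(1+r)^4
    = 0.46457 + 0.44964 + 0.43519 + 0.42120 + 3.94678 = 5.71738

£5.72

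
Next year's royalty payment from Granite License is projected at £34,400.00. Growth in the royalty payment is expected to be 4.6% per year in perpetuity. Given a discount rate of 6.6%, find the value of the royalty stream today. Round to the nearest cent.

£1720000.00

Growing perpetuity: P = D₁ / (r − g) = £34,400.0000 / (0.066 − 0.046) = £1,720,000.00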